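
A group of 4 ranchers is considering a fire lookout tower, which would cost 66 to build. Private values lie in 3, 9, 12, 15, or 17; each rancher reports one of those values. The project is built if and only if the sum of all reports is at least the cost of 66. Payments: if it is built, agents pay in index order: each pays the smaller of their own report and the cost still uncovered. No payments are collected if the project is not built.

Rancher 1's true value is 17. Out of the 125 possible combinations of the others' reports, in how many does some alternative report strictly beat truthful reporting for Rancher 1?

Others report (17, 17, 17): truth gives 0; report 15 gives 2 > 0. Violating.
Others report (3, 3, 3): truth gives 0; no alternative beats it.
Others report (3, 3, 9): truth gives 0; no alternative beats it.
(Checking all 125 profiles: 1 has a profitable deviation, 124 do not.)

1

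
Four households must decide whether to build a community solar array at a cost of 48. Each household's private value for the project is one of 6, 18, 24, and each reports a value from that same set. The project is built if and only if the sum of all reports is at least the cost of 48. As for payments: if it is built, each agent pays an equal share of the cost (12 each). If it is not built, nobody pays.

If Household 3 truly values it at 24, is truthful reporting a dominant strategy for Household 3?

Yes

Check each profile of the others' reports and compare truth against every alternative report.
Others report (6, 6, 18): truth gives 12, best alternative gives 12.
Others report (6, 6, 24): truth gives 12, best alternative gives 12.
Others report (6, 18, 6): truth gives 12, best alternative gives 12.
Others report (6, 18, 18): truth gives 12, best alternative gives 12.
Others report (6, 18, 24): truth gives 12, best alternative gives 12.
Others report (6, 24, 6): truth gives 12, best alternative gives 12.
(Remaining 21 profiles checked similarly; truth is weakly best in each.)
In every case the truthful report is at least as good as any alternative, so it is a dominant strategy.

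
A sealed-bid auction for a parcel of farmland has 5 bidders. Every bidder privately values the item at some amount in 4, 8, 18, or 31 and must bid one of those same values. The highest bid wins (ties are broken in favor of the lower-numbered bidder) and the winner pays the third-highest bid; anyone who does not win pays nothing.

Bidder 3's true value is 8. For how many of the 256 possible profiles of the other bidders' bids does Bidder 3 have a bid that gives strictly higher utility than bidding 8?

Others bid (4, 4, 4, 18): truth gives 0; bid 18 gives 4 > 0. Violating.
Others bid (4, 4, 4, 31): truth gives 0; bid 31 gives 4 > 0. Violating.
Others bid (4, 4, 18, 4): truth gives 0; bid 18 gives 4 > 0. Violating.
Others bid (4, 4, 31, 4): truth gives 0; bid 31 gives 4 > 0. Violating.
Others bid (4, 4, 4, 4): truth gives 4; no alternative beats it.
Others bid (4, 4, 4, 8): truth gives 4; no alternative beats it.
(Checking all 256 profiles: 8 have a profitable deviation, 248 do not.)

8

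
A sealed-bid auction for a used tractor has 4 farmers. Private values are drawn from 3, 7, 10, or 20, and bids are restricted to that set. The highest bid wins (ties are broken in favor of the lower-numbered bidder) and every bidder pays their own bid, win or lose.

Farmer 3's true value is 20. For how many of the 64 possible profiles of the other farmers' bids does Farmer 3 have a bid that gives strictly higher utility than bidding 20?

40

Others bid (3, 3, 3): truth gives 0; bid 7 gives 13 > 0. Violating.
Others bid (3, 3, 7): truth gives 0; bid 7 gives 13 > 0. Violating.
Others bid (3, 3, 10): truth gives 0; bid 10 gives 10 > 0. Violating.
Others bid (3, 7, 3): truth gives 0; bid 10 gives 10 > 0. Violating.
Others bid (3, 3, 20): truth gives 0; no alternative beats it.
Others bid (3, 7, 20): truth gives 0; no alternative beats it.
(Checking all 64 profiles: 40 have a profitable deviation, 24 do not.)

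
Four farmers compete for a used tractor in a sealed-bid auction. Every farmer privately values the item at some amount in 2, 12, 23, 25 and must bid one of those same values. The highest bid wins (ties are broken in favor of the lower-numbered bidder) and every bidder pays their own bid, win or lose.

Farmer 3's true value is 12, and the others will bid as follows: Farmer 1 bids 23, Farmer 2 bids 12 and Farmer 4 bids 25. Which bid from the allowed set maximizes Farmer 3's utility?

Bid 2: loses but pays 2, utility -2.
Bid 12: loses but pays 12, utility -12.
Bid 23: loses but pays 23, utility -23.
Bid 25: wins, pays 25, utility 12 - 25 = -13.
The best choice is 2 with utility -2.

2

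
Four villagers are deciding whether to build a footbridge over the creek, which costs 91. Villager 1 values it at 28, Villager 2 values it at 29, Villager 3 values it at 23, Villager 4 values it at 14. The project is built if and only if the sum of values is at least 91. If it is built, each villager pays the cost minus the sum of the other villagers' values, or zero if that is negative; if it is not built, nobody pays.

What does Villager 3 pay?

20

Total value 94 ≥ cost 91, so the project is built.
The other villagers' values sum to 71.
Cost minus that sum is 91 - 71 = 20.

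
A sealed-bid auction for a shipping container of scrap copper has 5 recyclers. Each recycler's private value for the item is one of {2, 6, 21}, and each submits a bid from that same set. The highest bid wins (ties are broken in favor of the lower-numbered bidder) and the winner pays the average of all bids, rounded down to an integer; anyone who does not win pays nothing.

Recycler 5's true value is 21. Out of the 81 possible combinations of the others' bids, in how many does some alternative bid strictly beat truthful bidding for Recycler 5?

1

Others bid (2, 2, 2, 2): truth gives 16; bid 6 gives 19 > 16. Violating.
Others bid (2, 2, 2, 6): truth gives 15; no alternative beats it.
Others bid (2, 2, 2, 21): truth gives 0; no alternative beats it.
(Checking all 81 profiles: 1 has a profitable deviation, 80 do not.)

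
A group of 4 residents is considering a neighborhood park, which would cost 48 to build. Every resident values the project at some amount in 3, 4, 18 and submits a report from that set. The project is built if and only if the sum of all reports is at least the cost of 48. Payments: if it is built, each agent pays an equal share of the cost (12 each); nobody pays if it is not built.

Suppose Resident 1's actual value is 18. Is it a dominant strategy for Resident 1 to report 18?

Check each profile of the others' reports and compare truth against every alternative report.
Others report (3, 18, 18): truth gives 6, best alternative gives 0.
Others report (4, 18, 18): truth gives 6, best alternative gives 0.
Others report (18, 3, 18): truth gives 6, best alternative gives 0.
Others report (18, 4, 18): truth gives 6, best alternative gives 0.
Others report (18, 18, 3): truth gives 6, best alternative gives 0.
Others report (18, 18, 4): truth gives 6, best alternative gives 0.
(Remaining 21 profiles checked similarly; truth is weakly best in each.)
In every case the truthful report is at least as good as any alternative, so it is a dominant strategy.

Yes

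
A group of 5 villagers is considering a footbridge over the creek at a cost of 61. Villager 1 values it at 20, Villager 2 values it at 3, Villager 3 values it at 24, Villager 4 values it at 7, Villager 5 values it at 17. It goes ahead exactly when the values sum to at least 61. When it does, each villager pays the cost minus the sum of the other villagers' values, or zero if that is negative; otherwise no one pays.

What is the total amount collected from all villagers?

Total value 71 ≥ cost 61, so it is built.
Villager 1: others sum to 51; max(0, 61 - 51) = 10.
Villager 2: others sum to 68; max(0, 61 - 68) = 0.
Villager 3: others sum to 47; max(0, 61 - 47) = 14.
Villager 4: others sum to 64; max(0, 61 - 64) = 0.
Villager 5: others sum to 54; max(0, 61 - 54) = 7.
Total collected = 10 + 0 + 14 + 0 + 7 = 31.

31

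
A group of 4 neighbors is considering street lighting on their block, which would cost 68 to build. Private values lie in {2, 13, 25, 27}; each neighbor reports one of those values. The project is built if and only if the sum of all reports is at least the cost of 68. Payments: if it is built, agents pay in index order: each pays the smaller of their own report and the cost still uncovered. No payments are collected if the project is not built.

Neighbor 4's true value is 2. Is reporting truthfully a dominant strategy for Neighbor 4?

Check each profile of the others' reports and compare truth against every alternative report.
Others report (2, 27, 27): truth gives 0, best alternative gives -10.
Others report (27, 2, 27): truth gives 0, best alternative gives -10.
Others report (27, 27, 2): truth gives 0, best alternative gives -10.
Others report (13, 25, 25): truth gives 0, best alternative gives -3.
Others report (25, 13, 25): truth gives 0, best alternative gives -3.
Others report (25, 25, 13): truth gives 0, best alternative gives -3.
(Remaining 58 profiles checked similarly; truth is weakly best in each.)
In every case the truthful report is at least as good as any alternative, so it is a dominant strategy.

Yes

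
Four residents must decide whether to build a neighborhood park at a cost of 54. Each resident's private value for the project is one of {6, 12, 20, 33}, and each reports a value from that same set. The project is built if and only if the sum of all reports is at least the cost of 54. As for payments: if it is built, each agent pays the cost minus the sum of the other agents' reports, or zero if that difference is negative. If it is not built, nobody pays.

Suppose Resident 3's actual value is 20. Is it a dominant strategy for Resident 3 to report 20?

Yes

Check each profile of the others' reports and compare truth against every alternative report.
Others report (6, 20, 33): truth gives 20, best alternative gives 20.
Others report (6, 33, 20): truth gives 20, best alternative gives 20.
Others report (6, 33, 33): truth gives 20, best alternative gives 20.
Others report (12, 12, 33): truth gives 20, best alternative gives 20.
Others report (12, 20, 33): truth gives 20, best alternative gives 20.
Others report (12, 33, 12): truth gives 20, best alternative gives 20.
(Remaining 58 profiles checked similarly; truth is weakly best in each.)
In every case the truthful report is at least as good as any alternative, so it is a dominant strategy.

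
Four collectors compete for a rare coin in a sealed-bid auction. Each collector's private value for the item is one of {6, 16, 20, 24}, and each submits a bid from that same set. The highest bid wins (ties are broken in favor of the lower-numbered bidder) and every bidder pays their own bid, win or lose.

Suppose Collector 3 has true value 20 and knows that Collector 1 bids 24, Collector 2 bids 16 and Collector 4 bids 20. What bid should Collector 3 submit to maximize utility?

6

Bid 6: loses but pays 6, utility -6.
Bid 16: loses but pays 16, utility -16.
Bid 20: loses but pays 20, utility -20.
Bid 24: loses but pays 24, utility -24.
The best choice is 6 with utility -6.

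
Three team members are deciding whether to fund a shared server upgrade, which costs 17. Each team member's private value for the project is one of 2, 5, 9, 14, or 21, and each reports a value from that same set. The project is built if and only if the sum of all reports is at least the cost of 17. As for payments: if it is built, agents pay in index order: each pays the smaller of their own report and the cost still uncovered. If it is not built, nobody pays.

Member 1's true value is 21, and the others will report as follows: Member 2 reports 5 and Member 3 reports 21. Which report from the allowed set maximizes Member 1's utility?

2

Report 2: project built, pays 2, utility 21 - 2 = 19.
Report 5: project built, pays 5, utility 21 - 5 = 16.
Report 9: project built, pays 9, utility 21 - 9 = 12.
Report 14: project built, pays 14, utility 21 - 14 = 7.
Report 21: project built, pays 17, utility 21 - 17 = 4.
The best choice is 2 with utility 19.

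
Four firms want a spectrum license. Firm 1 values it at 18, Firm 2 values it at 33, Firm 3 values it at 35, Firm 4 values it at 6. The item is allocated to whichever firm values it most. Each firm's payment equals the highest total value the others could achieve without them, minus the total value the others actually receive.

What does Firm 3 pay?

Firm 3 has the highest value and receives the item.
Without Firm 3, the item would go to the next-highest value, 33, so the others could achieve 33.
With Firm 3 present and winning, the others receive nothing, so their total is 0.
Payment = 33 - 0 = 33.

33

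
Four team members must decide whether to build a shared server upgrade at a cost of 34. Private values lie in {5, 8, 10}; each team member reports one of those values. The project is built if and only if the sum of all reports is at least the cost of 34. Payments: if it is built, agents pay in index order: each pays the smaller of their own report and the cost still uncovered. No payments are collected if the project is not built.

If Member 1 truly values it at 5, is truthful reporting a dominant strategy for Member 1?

Yes

Check each profile of the others' reports and compare truth against every alternative report.
Others report (8, 8, 10): truth gives 0, best alternative gives -3.
Others report (8, 10, 8): truth gives 0, best alternative gives -3.
Others report (8, 10, 10): truth gives 0, best alternative gives -3.
Others report (10, 8, 8): truth gives 0, best alternative gives -3.
Others report (10, 8, 10): truth gives 0, best alternative gives -3.
Others report (10, 10, 8): truth gives 0, best alternative gives -3.
(Remaining 21 profiles checked similarly; truth is weakly best in each.)
In every case the truthful report is at least as good as any alternative, so it is a dominant strategy.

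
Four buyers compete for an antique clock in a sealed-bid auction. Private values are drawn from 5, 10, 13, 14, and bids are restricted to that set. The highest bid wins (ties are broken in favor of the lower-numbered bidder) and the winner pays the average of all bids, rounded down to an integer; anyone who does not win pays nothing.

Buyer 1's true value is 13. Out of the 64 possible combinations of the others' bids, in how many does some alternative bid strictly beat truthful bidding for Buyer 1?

34

Others bid (5, 5, 5): truth gives 6; bid 5 gives 8 > 6. Violating.
Others bid (5, 5, 10): truth gives 5; bid 10 gives 6 > 5. Violating.
Others bid (5, 5, 14): truth gives 0; bid 14 gives 4 > 0. Violating.
Others bid (5, 10, 5): truth gives 5; bid 10 gives 6 > 5. Violating.
Others bid (5, 5, 13): truth gives 4; no alternative beats it.
Others bid (5, 10, 13): truth gives 3; no alternative beats it.
(Checking all 64 profiles: 34 have a profitable deviation, 30 do not.)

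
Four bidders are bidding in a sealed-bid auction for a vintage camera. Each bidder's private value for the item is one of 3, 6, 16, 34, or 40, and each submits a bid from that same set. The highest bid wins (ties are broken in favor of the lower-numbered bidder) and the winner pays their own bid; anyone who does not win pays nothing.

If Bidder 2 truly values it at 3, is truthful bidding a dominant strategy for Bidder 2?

Yes

Check each profile of the others' bids and compare truth against every alternative bid.
Others bid (3, 3, 3): truth gives 0, best alternative gives -3.
Others bid (3, 3, 6): truth gives 0, best alternative gives -3.
Others bid (3, 6, 3): truth gives 0, best alternative gives -3.
Others bid (3, 6, 6): truth gives 0, best alternative gives -3.
Others bid (3, 3, 16): truth gives 0, best alternative gives 0.
Others bid (3, 3, 34): truth gives 0, best alternative gives 0.
(Remaining 119 profiles checked similarly; truth is weakly best in each.)
In every case the truthful bid is at least as good as any alternative, so it is a dominant strategy.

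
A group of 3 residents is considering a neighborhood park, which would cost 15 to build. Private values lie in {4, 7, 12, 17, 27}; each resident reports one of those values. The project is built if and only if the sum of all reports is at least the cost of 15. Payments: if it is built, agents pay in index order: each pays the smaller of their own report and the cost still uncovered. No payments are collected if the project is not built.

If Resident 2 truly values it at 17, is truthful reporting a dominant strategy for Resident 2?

No

Consider the case where Resident 1 reports 4 and Resident 3 reports 4.
Truthful report 17: project built, pays 11, utility 17 - 11 = 6.
Report 7 instead: project built, pays 7, utility 17 - 7 = 10.
Since 10 > 6, reporting 7 is strictly better here, so truthful reporting is not dominant.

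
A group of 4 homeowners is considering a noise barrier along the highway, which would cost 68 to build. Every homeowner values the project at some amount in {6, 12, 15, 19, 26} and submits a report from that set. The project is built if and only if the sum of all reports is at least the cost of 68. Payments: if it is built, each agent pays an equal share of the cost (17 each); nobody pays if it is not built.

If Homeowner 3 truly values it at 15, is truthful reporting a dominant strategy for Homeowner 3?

No

Consider the case where Homeowner 1 reports 6, Homeowner 2 reports 26 and Homeowner 4 reports 26.
Truthful report 15: project built, pays 17, utility 15 - 17 = -2.
Report 6 instead: project not built, utility 0.
Since 0 > -2, reporting 6 is strictly better here, so truthful reporting is not dominant.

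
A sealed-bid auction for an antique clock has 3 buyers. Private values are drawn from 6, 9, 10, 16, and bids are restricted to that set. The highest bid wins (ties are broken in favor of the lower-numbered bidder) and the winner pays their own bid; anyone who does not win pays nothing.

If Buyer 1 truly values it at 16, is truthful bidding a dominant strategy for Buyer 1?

No

Consider the case where Buyer 2 bids 6 and Buyer 3 bids 6.
Truthful bid 16: wins, pays 16, utility 16 - 16 = 0.
Bid 6 instead: wins, pays 6, utility 16 - 6 = 10.
Since 10 > 0, bidding 6 is strictly better here, so truthful bidding is not dominant.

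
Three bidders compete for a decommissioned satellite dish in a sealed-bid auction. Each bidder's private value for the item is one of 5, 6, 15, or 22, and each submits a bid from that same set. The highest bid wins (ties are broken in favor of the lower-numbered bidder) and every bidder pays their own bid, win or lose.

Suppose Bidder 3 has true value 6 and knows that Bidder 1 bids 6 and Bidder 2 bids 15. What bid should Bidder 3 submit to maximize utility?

5

Bid 5: loses but pays 5, utility -5.
Bid 6: loses but pays 6, utility -6.
Bid 15: loses but pays 15, utility -15.
Bid 22: wins, pays 22, utility 6 - 22 = -16.
The best choice is 5 with utility -5.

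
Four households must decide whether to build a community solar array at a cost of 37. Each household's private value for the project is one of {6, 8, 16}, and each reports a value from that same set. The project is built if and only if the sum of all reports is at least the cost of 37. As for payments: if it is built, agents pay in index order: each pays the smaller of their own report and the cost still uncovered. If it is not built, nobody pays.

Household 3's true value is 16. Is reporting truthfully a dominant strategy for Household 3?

No

Consider the case where Household 1 reports 6, Household 2 reports 8 and Household 4 reports 16.
Truthful report 16: project built, pays 16, utility 16 - 16 = 0.
Report 8 instead: project built, pays 8, utility 16 - 8 = 8.
Since 8 > 0, reporting 8 is strictly better here, so truthful reporting is not dominant.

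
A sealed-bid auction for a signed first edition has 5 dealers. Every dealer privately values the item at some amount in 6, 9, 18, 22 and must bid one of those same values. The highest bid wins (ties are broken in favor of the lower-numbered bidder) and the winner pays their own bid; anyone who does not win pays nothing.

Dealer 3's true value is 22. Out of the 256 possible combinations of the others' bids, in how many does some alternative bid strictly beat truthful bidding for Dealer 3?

Others bid (6, 6, 6, 6): truth gives 0; bid 9 gives 13 > 0. Violating.
Others bid (6, 6, 6, 9): truth gives 0; bid 9 gives 13 > 0. Violating.
Others bid (6, 6, 6, 18): truth gives 0; bid 18 gives 4 > 0. Violating.
Others bid (6, 6, 9, 6): truth gives 0; bid 9 gives 13 > 0. Violating.
Others bid (6, 6, 6, 22): truth gives 0; no alternative beats it.
Others bid (6, 6, 9, 22): truth gives 0; no alternative beats it.
(Checking all 256 profiles: 36 have a profitable deviation, 220 do not.)

36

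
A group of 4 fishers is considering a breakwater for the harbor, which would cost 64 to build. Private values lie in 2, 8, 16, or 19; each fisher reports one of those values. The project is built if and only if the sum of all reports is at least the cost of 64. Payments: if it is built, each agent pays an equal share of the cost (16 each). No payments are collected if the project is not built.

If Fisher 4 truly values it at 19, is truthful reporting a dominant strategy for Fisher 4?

Check each profile of the others' reports and compare truth against every alternative report.
Others report (8, 19, 19): truth gives 3, best alternative gives 0.
Others report (19, 8, 19): truth gives 3, best alternative gives 0.
Others report (19, 19, 8): truth gives 3, best alternative gives 0.
Others report (16, 16, 16): truth gives 3, best alternative gives 3.
Others report (16, 16, 19): truth gives 3, best alternative gives 3.
Others report (16, 19, 16): truth gives 3, best alternative gives 3.
(Remaining 58 profiles checked similarly; truth is weakly best in each.)
In every case the truthful report is at least as good as any alternative, so it is a dominant strategy.

Yes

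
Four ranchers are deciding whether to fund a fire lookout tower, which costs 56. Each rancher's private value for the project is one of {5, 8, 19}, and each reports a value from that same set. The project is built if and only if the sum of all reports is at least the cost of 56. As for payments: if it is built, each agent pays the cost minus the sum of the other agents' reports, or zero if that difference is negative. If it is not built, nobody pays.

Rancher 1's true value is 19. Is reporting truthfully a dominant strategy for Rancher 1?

Check each profile of the others' reports and compare truth against every alternative report.
Others report (8, 19, 19): truth gives 9, best alternative gives 0.
Others report (19, 8, 19): truth gives 9, best alternative gives 0.
Others report (19, 19, 8): truth gives 9, best alternative gives 0.
Others report (5, 19, 19): truth gives 6, best alternative gives 0.
Others report (19, 5, 19): truth gives 6, best alternative gives 0.
Others report (19, 19, 5): truth gives 6, best alternative gives 0.
(Remaining 21 profiles checked similarly; truth is weakly best in each.)
In every case the truthful report is at least as good as any alternative, so it is a dominant strategy.

Yes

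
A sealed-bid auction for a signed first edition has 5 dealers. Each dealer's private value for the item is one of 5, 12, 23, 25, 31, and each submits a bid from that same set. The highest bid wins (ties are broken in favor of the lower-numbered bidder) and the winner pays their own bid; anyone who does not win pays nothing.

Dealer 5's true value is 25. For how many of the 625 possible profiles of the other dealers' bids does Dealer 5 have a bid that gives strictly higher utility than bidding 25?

16

Others bid (5, 5, 5, 5): truth gives 0; bid 12 gives 13 > 0. Violating.
Others bid (5, 5, 5, 12): truth gives 0; bid 23 gives 2 > 0. Violating.
Others bid (5, 5, 12, 5): truth gives 0; bid 23 gives 2 > 0. Violating.
Others bid (5, 5, 12, 12): truth gives 0; bid 23 gives 2 > 0. Violating.
Others bid (5, 5, 5, 23): truth gives 0; no alternative beats it.
Others bid (5, 5, 5, 25): truth gives 0; no alternative beats it.
(Checking all 625 profiles: 16 have a profitable deviation, 609 do not.)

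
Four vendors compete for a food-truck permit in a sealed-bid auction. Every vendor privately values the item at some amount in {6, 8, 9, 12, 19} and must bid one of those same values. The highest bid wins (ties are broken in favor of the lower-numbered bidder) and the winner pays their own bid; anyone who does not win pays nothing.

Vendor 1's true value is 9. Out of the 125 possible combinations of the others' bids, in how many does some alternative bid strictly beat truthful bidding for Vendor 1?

8

Others bid (6, 6, 6): truth gives 0; bid 6 gives 3 > 0. Violating.
Others bid (6, 6, 8): truth gives 0; bid 8 gives 1 > 0. Violating.
Others bid (6, 8, 6): truth gives 0; bid 8 gives 1 > 0. Violating.
Others bid (6, 8, 8): truth gives 0; bid 8 gives 1 > 0. Violating.
Others bid (6, 6, 9): truth gives 0; no alternative beats it.
Others bid (6, 6, 12): truth gives 0; no alternative beats it.
(Checking all 125 profiles: 8 have a profitable deviation, 117 do not.)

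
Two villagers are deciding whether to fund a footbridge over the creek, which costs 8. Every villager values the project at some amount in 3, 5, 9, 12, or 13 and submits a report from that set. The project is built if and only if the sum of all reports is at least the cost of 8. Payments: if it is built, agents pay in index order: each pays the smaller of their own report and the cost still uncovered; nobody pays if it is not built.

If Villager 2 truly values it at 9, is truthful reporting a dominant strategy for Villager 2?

Check each profile of the others' reports and compare truth against every alternative report.
Others report (9): truth gives 9, best alternative gives 9.
Others report (12): truth gives 9, best alternative gives 9.
Others report (13): truth gives 9, best alternative gives 9.
Others report (5): truth gives 6, best alternative gives 6.
Others report (3): truth gives 4, best alternative gives 4.
In every case the truthful report is at least as good as any alternative, so it is a dominant strategy.

Yes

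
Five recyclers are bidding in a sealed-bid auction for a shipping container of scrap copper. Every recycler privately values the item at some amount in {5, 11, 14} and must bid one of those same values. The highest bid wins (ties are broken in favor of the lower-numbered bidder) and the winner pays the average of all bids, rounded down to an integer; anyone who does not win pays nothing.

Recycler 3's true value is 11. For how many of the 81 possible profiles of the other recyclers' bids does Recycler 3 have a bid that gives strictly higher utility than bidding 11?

Others bid (5, 5, 5, 14): truth gives 0; bid 14 gives 3 > 0. Violating.
Others bid (5, 5, 11, 14): truth gives 0; bid 14 gives 2 > 0. Violating.
Others bid (5, 5, 14, 5): truth gives 0; bid 14 gives 3 > 0. Violating.
Others bid (5, 5, 14, 11): truth gives 0; bid 14 gives 2 > 0. Violating.
Others bid (5, 5, 5, 5): truth gives 5; no alternative beats it.
Others bid (5, 5, 5, 11): truth gives 4; no alternative beats it.
(Checking all 81 profiles: 20 have a profitable deviation, 61 do not.)

20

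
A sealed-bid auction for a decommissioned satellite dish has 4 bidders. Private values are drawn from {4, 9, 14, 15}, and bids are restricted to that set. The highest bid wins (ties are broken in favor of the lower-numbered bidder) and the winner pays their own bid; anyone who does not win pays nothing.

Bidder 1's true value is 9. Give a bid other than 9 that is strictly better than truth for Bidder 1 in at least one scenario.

Suppose Bidder 2 bids 4, Bidder 3 bids 4 and Bidder 4 bids 4.
Bid 9: wins, pays 9, utility 9 - 9 = 0.
Bid 4: wins, pays 4, utility 9 - 4 = 5.
So bidding 4 beats truth here (5 > 0).

4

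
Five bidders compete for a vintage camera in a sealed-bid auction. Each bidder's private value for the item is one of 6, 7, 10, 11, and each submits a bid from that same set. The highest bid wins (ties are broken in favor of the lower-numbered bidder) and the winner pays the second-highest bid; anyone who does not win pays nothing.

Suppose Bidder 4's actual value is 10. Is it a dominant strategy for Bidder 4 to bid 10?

Yes

Check each profile of the others' bids and compare truth against every alternative bid.
Others bid (6, 6, 6, 6): truth gives 4, best alternative gives 4.
Others bid (6, 6, 6, 7): truth gives 3, best alternative gives 3.
Others bid (6, 6, 7, 6): truth gives 3, best alternative gives 3.
Others bid (6, 6, 7, 7): truth gives 3, best alternative gives 3.
Others bid (6, 7, 6, 6): truth gives 3, best alternative gives 3.
Others bid (6, 7, 6, 7): truth gives 3, best alternative gives 3.
(Remaining 250 profiles checked similarly; truth is weakly best in each.)
In every case the truthful bid is at least as good as any alternative, so it is a dominant strategy.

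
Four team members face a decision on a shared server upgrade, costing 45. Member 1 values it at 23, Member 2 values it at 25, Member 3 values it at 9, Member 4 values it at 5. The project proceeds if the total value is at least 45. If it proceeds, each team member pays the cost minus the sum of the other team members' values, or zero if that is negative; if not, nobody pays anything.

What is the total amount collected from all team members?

14

Total value 62 ≥ cost 45, so it is built.
Member 1: others sum to 39; max(0, 45 - 39) = 6.
Member 2: others sum to 37; max(0, 45 - 37) = 8.
Member 3: others sum to 53; max(0, 45 - 53) = 0.
Member 4: others sum to 57; max(0, 45 - 57) = 0.
Total collected = 6 + 8 + 0 + 0 = 14.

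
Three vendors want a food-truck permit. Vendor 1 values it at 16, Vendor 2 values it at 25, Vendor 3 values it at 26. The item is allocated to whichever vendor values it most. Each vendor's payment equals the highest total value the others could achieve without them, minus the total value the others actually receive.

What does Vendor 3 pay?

25

Vendor 3 has the highest value and receives the item.
Without Vendor 3, the item would go to the next-highest value, 25, so the others could achieve 25.
With Vendor 3 present and winning, the others receive nothing, so their total is 0.
Payment = 25 - 0 = 25.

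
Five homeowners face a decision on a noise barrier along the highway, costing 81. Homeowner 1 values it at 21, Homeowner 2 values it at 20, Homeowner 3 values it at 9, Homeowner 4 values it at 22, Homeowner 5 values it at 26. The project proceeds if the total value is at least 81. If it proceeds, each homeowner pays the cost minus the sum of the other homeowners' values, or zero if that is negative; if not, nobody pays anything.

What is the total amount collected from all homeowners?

Total value 98 ≥ cost 81, so it is built.
Homeowner 1: others sum to 77; max(0, 81 - 77) = 4.
Homeowner 2: others sum to 78; max(0, 81 - 78) = 3.
Homeowner 3: others sum to 89; max(0, 81 - 89) = 0.
Homeowner 4: others sum to 76; max(0, 81 - 76) = 5.
Homeowner 5: others sum to 72; max(0, 81 - 72) = 9.
Total collected = 4 + 3 + 0 + 5 + 9 = 21.

21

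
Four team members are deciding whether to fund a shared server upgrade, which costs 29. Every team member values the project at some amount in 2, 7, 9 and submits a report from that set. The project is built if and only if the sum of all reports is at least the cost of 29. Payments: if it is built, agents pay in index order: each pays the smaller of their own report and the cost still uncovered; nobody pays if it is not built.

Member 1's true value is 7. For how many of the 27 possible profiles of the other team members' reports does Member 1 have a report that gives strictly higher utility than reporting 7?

Others report (9, 9, 9): truth gives 0; report 2 gives 5 > 0. Violating.
Others report (2, 2, 2): truth gives 0; no alternative beats it.
Others report (2, 2, 7): truth gives 0; no alternative beats it.
(Checking all 27 profiles: 1 has a profitable deviation, 26 do not.)

1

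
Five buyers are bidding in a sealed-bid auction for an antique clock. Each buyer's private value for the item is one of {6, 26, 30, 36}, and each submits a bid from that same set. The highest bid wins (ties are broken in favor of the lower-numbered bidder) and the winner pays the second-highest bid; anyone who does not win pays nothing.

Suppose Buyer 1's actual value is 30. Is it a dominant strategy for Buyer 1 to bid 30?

Check each profile of the others' bids and compare truth against every alternative bid.
Others bid (6, 6, 6, 6): truth gives 24, best alternative gives 24.
Others bid (6, 6, 6, 26): truth gives 4, best alternative gives 4.
Others bid (6, 6, 26, 6): truth gives 4, best alternative gives 4.
Others bid (6, 6, 26, 26): truth gives 4, best alternative gives 4.
Others bid (6, 26, 6, 6): truth gives 4, best alternative gives 4.
Others bid (6, 26, 6, 26): truth gives 4, best alternative gives 4.
(Remaining 250 profiles checked similarly; truth is weakly best in each.)
In every case the truthful bid is at least as good as any alternative, so it is a dominant strategy.

Yes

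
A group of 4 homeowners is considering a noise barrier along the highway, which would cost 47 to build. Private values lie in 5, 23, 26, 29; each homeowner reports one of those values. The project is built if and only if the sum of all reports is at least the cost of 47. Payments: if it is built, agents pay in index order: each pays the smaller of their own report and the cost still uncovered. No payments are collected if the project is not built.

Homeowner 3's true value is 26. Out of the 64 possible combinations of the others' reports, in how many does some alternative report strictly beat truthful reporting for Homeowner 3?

21

Others report (5, 5, 23): truth gives 0; report 23 gives 3 > 0. Violating.
Others report (5, 5, 26): truth gives 0; report 23 gives 3 > 0. Violating.
Others report (5, 5, 29): truth gives 0; report 23 gives 3 > 0. Violating.
Others report (5, 23, 23): truth gives 7; report 5 gives 21 > 7. Violating.
Others report (5, 5, 5): truth gives 0; no alternative beats it.
Others report (5, 23, 5): truth gives 7; no alternative beats it.
(Checking all 64 profiles: 21 have a profitable deviation, 43 do not.)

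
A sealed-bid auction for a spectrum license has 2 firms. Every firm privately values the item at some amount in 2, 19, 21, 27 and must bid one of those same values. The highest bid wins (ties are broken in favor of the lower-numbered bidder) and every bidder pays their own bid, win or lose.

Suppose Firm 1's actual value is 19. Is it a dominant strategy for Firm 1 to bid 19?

No

Consider the case where Firm 2 bids 2.
Truthful bid 19: wins, pays 19, utility 19 - 19 = 0.
Bid 2 instead: wins, pays 2, utility 19 - 2 = 17.
Since 17 > 0, bidding 2 is strictly better here, so truthful bidding is not dominant.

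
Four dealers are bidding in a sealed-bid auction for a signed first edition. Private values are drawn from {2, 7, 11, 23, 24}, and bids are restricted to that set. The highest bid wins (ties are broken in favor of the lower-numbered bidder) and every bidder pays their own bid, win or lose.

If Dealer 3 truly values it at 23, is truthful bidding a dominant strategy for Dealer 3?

Consider the case where Dealer 1 bids 2, Dealer 2 bids 2 and Dealer 4 bids 2.
Truthful bid 23: wins, pays 23, utility 23 - 23 = 0.
Bid 7 instead: wins, pays 7, utility 23 - 7 = 16.
Since 16 > 0, bidding 7 is strictly better here, so truthful bidding is not dominant.

No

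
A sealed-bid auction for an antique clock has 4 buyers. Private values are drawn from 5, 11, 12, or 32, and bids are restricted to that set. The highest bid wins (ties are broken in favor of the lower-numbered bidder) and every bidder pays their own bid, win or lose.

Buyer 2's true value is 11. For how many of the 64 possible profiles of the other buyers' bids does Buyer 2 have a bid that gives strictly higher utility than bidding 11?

Others bid (5, 5, 12): truth gives -11; bid 12 gives -1 > -11. Violating.
Others bid (5, 5, 32): truth gives -11; bid 5 gives -5 > -11. Violating.
Others bid (5, 11, 12): truth gives -11; bid 12 gives -1 > -11. Violating.
Others bid (5, 11, 32): truth gives -11; bid 5 gives -5 > -11. Violating.
Others bid (5, 5, 5): truth gives 0; no alternative beats it.
Others bid (5, 5, 11): truth gives 0; no alternative beats it.
(Checking all 64 profiles: 60 have a profitable deviation, 4 do not.)

60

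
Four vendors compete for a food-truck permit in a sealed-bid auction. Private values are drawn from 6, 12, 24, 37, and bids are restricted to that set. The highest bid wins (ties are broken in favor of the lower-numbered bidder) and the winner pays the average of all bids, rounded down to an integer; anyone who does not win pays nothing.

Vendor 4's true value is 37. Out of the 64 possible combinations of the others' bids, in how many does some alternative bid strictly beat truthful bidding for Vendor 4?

8

Others bid (6, 6, 6): truth gives 24; bid 12 gives 30 > 24. Violating.
Others bid (6, 6, 12): truth gives 22; bid 24 gives 25 > 22. Violating.
Others bid (6, 12, 6): truth gives 22; bid 24 gives 25 > 22. Violating.
Others bid (6, 12, 12): truth gives 21; bid 24 gives 24 > 21. Violating.
Others bid (6, 6, 24): truth gives 19; no alternative beats it.
Others bid (6, 6, 37): truth gives 0; no alternative beats it.
(Checking all 64 profiles: 8 have a profitable deviation, 56 do not.)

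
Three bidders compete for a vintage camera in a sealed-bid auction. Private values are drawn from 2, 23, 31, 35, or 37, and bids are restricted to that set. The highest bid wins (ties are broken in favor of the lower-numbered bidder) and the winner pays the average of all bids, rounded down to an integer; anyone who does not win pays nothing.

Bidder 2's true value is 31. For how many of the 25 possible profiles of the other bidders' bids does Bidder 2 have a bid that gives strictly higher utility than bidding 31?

7

Others bid (2, 2): truth gives 20; bid 23 gives 22 > 20. Violating.
Others bid (2, 23): truth gives 13; bid 23 gives 15 > 13. Violating.
Others bid (2, 35): truth gives 0; bid 35 gives 7 > 0. Violating.
Others bid (2, 37): truth gives 0; bid 37 gives 6 > 0. Violating.
Others bid (2, 31): truth gives 10; no alternative beats it.
Others bid (23, 2): truth gives 13; no alternative beats it.
(Checking all 25 profiles: 7 have a profitable deviation, 18 do not.)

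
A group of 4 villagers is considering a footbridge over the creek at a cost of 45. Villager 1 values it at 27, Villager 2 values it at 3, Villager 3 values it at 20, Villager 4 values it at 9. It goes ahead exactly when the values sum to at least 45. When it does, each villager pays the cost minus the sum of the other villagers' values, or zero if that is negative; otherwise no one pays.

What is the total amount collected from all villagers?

19

Total value 59 ≥ cost 45, so it is built.
Villager 1: others sum to 32; max(0, 45 - 32) = 13.
Villager 2: others sum to 56; max(0, 45 - 56) = 0.
Villager 3: others sum to 39; max(0, 45 - 39) = 6.
Villager 4: others sum to 50; max(0, 45 - 50) = 0.
Total collected = 13 + 0 + 6 + 0 = 19.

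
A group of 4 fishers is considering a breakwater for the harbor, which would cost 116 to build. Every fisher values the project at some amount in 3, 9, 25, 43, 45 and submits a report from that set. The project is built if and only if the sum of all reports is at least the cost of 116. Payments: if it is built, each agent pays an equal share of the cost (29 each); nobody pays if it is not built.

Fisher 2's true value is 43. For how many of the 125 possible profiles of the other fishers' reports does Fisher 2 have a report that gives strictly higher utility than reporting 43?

Others report (3, 25, 43): truth gives 0; report 45 gives 14 > 0. Violating.
Others report (3, 43, 25): truth gives 0; report 45 gives 14 > 0. Violating.
Others report (25, 3, 43): truth gives 0; report 45 gives 14 > 0. Violating.
Others report (25, 43, 3): truth gives 0; report 45 gives 14 > 0. Violating.
Others report (3, 3, 3): truth gives 0; no alternative beats it.
Others report (3, 3, 9): truth gives 0; no alternative beats it.
(Checking all 125 profiles: 6 have a profitable deviation, 119 do not.)

6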